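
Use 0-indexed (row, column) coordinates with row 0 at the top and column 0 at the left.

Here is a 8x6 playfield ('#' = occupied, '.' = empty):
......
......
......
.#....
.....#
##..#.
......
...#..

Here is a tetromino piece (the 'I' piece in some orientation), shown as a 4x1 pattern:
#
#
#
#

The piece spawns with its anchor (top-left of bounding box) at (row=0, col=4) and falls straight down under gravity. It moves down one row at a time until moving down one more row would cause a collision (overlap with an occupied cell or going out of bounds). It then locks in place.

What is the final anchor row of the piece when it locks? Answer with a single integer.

Spawn at (row=0, col=4). Try each row:
  row 0: fits
  row 1: fits
  row 2: blocked -> lock at row 1

Answer: 1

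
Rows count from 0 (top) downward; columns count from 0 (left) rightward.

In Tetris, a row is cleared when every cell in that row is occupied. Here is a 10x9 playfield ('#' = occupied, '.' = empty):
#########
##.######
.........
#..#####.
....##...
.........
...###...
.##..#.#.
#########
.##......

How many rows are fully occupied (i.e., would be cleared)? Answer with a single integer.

Answer: 2

Derivation:
Check each row:
  row 0: 0 empty cells -> FULL (clear)
  row 1: 1 empty cell -> not full
  row 2: 9 empty cells -> not full
  row 3: 3 empty cells -> not full
  row 4: 7 empty cells -> not full
  row 5: 9 empty cells -> not full
  row 6: 6 empty cells -> not full
  row 7: 5 empty cells -> not full
  row 8: 0 empty cells -> FULL (clear)
  row 9: 7 empty cells -> not full
Total rows cleared: 2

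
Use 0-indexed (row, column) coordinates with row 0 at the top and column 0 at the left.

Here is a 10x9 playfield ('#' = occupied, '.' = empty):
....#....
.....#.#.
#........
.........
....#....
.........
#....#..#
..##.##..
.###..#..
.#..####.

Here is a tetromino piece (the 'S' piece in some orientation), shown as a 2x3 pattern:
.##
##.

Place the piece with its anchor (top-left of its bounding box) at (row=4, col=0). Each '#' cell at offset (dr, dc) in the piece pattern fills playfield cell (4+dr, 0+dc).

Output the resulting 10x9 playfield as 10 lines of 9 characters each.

Fill (4+0,0+1) = (4,1)
Fill (4+0,0+2) = (4,2)
Fill (4+1,0+0) = (5,0)
Fill (4+1,0+1) = (5,1)

Answer: ....#....
.....#.#.
#........
.........
.##.#....
##.......
#....#..#
..##.##..
.###..#..
.#..####.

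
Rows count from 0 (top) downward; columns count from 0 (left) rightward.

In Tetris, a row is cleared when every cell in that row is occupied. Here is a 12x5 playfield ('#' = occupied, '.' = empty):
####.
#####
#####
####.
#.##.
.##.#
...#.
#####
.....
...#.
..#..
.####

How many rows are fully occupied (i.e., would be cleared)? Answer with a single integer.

Check each row:
  row 0: 1 empty cell -> not full
  row 1: 0 empty cells -> FULL (clear)
  row 2: 0 empty cells -> FULL (clear)
  row 3: 1 empty cell -> not full
  row 4: 2 empty cells -> not full
  row 5: 2 empty cells -> not full
  row 6: 4 empty cells -> not full
  row 7: 0 empty cells -> FULL (clear)
  row 8: 5 empty cells -> not full
  row 9: 4 empty cells -> not full
  row 10: 4 empty cells -> not full
  row 11: 1 empty cell -> not full
Total rows cleared: 3

Answer: 3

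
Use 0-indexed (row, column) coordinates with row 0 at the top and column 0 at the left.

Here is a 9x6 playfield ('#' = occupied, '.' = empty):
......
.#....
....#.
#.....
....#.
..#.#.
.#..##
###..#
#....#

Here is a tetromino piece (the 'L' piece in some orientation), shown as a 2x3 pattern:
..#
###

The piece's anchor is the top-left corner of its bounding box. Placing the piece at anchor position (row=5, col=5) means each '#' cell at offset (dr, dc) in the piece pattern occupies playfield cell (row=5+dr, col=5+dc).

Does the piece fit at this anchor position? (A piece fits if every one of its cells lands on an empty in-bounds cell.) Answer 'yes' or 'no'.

Answer: no

Derivation:
Check each piece cell at anchor (5, 5):
  offset (0,2) -> (5,7): out of bounds -> FAIL
  offset (1,0) -> (6,5): occupied ('#') -> FAIL
  offset (1,1) -> (6,6): out of bounds -> FAIL
  offset (1,2) -> (6,7): out of bounds -> FAIL
All cells valid: no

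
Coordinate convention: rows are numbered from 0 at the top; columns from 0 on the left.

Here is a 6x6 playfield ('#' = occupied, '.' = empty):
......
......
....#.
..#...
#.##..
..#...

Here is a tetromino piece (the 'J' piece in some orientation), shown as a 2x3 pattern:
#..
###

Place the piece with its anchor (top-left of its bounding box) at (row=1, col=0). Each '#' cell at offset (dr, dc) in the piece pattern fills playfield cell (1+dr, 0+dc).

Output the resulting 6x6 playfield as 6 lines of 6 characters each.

Fill (1+0,0+0) = (1,0)
Fill (1+1,0+0) = (2,0)
Fill (1+1,0+1) = (2,1)
Fill (1+1,0+2) = (2,2)

Answer: ......
#.....
###.#.
..#...
#.##..
..#...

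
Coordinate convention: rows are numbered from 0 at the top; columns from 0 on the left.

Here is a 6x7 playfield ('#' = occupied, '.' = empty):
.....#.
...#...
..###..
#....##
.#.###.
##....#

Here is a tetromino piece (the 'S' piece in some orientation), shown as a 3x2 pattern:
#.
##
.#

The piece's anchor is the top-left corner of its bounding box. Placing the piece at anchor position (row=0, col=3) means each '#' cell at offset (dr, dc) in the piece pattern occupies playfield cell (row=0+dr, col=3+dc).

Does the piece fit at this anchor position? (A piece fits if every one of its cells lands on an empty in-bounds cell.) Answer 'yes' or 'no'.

Answer: no

Derivation:
Check each piece cell at anchor (0, 3):
  offset (0,0) -> (0,3): empty -> OK
  offset (1,0) -> (1,3): occupied ('#') -> FAIL
  offset (1,1) -> (1,4): empty -> OK
  offset (2,1) -> (2,4): occupied ('#') -> FAIL
All cells valid: no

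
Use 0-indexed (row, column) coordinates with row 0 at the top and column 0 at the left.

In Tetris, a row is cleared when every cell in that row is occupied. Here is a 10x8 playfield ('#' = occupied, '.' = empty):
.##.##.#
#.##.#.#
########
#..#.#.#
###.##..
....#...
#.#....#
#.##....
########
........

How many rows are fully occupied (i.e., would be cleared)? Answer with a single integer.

Check each row:
  row 0: 3 empty cells -> not full
  row 1: 3 empty cells -> not full
  row 2: 0 empty cells -> FULL (clear)
  row 3: 4 empty cells -> not full
  row 4: 3 empty cells -> not full
  row 5: 7 empty cells -> not full
  row 6: 5 empty cells -> not full
  row 7: 5 empty cells -> not full
  row 8: 0 empty cells -> FULL (clear)
  row 9: 8 empty cells -> not full
Total rows cleared: 2

Answer: 2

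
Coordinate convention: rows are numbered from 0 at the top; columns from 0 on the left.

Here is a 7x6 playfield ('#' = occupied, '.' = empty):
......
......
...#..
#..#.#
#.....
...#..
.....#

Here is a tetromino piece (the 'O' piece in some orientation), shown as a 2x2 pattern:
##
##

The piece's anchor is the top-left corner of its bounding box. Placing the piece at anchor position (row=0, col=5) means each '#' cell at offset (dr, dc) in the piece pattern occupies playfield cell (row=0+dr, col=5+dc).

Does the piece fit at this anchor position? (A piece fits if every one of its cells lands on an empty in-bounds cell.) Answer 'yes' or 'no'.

Check each piece cell at anchor (0, 5):
  offset (0,0) -> (0,5): empty -> OK
  offset (0,1) -> (0,6): out of bounds -> FAIL
  offset (1,0) -> (1,5): empty -> OK
  offset (1,1) -> (1,6): out of bounds -> FAIL
All cells valid: no

Answer: no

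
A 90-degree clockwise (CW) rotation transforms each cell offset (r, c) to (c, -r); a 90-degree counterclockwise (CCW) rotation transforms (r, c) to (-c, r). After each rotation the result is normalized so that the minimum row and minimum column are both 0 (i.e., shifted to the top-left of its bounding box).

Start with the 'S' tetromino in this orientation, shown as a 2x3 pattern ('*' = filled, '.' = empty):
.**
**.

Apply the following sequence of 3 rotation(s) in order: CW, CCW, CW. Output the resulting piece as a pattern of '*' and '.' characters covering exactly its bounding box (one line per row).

Answer: *.
**
.*

Derivation:
Start:
.**
**.
After rotation 1 (CW):
*.
**
.*
After rotation 2 (CCW):
.**
**.
After rotation 3 (CW):
*.
**
.*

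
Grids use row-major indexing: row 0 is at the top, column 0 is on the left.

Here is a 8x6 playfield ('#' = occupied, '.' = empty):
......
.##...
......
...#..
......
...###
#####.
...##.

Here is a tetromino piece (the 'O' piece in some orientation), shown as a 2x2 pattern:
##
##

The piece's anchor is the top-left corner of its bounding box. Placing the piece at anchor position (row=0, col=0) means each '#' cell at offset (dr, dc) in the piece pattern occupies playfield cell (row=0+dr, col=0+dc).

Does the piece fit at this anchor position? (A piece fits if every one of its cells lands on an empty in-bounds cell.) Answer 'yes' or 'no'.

Answer: no

Derivation:
Check each piece cell at anchor (0, 0):
  offset (0,0) -> (0,0): empty -> OK
  offset (0,1) -> (0,1): empty -> OK
  offset (1,0) -> (1,0): empty -> OK
  offset (1,1) -> (1,1): occupied ('#') -> FAIL
All cells valid: no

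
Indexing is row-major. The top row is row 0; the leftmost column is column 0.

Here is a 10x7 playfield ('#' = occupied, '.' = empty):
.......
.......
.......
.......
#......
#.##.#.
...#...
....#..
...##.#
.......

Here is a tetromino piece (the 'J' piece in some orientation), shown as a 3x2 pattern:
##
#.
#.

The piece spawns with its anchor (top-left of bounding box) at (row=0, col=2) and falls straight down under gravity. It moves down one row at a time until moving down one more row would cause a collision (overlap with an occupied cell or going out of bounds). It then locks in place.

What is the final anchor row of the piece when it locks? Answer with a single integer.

Answer: 2

Derivation:
Spawn at (row=0, col=2). Try each row:
  row 0: fits
  row 1: fits
  row 2: fits
  row 3: blocked -> lock at row 2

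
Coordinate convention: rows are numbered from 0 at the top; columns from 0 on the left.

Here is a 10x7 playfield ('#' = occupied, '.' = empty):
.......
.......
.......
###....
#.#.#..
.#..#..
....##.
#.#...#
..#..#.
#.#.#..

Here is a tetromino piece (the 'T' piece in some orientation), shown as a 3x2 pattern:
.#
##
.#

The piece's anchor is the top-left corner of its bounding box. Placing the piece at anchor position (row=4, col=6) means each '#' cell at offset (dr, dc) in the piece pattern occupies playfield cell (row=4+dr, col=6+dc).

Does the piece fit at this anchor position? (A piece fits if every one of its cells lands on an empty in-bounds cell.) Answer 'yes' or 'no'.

Answer: no

Derivation:
Check each piece cell at anchor (4, 6):
  offset (0,1) -> (4,7): out of bounds -> FAIL
  offset (1,0) -> (5,6): empty -> OK
  offset (1,1) -> (5,7): out of bounds -> FAIL
  offset (2,1) -> (6,7): out of bounds -> FAIL
All cells valid: no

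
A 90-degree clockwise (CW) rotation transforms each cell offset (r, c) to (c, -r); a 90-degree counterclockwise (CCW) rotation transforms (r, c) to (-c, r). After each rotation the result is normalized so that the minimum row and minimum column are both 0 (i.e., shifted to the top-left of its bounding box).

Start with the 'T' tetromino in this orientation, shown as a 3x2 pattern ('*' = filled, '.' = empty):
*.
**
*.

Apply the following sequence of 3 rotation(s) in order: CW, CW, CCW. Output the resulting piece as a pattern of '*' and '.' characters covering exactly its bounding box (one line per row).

Answer: ***
.*.

Derivation:
Start:
*.
**
*.
After rotation 1 (CW):
***
.*.
After rotation 2 (CW):
.*
**
.*
After rotation 3 (CCW):
***
.*.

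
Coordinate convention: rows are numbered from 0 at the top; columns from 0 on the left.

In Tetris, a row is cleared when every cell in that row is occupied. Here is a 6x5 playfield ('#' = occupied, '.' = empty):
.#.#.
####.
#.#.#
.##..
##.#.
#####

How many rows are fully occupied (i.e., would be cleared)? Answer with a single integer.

Answer: 1

Derivation:
Check each row:
  row 0: 3 empty cells -> not full
  row 1: 1 empty cell -> not full
  row 2: 2 empty cells -> not full
  row 3: 3 empty cells -> not full
  row 4: 2 empty cells -> not full
  row 5: 0 empty cells -> FULL (clear)
Total rows cleared: 1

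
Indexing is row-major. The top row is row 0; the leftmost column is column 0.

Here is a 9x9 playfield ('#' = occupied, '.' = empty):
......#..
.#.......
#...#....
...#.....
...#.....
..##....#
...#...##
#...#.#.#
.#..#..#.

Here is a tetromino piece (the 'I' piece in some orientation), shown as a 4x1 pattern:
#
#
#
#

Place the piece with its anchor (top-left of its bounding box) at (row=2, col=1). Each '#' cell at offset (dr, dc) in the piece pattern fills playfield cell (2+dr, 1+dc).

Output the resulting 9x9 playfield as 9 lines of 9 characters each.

Fill (2+0,1+0) = (2,1)
Fill (2+1,1+0) = (3,1)
Fill (2+2,1+0) = (4,1)
Fill (2+3,1+0) = (5,1)

Answer: ......#..
.#.......
##..#....
.#.#.....
.#.#.....
.###....#
...#...##
#...#.#.#
.#..#..#.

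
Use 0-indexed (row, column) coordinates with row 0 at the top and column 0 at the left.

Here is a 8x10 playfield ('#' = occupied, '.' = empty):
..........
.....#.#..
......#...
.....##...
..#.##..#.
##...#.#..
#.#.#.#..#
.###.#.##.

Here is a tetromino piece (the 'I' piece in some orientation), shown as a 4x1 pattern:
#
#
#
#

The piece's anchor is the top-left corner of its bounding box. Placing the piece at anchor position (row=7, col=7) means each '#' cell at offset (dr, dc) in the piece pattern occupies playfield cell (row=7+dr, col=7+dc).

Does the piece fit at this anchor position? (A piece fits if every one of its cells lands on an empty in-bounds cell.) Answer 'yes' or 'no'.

Check each piece cell at anchor (7, 7):
  offset (0,0) -> (7,7): occupied ('#') -> FAIL
  offset (1,0) -> (8,7): out of bounds -> FAIL
  offset (2,0) -> (9,7): out of bounds -> FAIL
  offset (3,0) -> (10,7): out of bounds -> FAIL
All cells valid: no

Answer: no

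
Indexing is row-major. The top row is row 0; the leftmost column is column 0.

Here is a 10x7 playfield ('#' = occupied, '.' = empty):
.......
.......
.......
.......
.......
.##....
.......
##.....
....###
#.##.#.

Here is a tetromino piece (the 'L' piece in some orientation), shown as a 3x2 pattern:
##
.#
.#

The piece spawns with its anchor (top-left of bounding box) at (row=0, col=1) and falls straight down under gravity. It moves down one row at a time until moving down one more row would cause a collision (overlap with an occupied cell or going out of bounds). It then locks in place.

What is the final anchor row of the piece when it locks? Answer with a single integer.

Answer: 2

Derivation:
Spawn at (row=0, col=1). Try each row:
  row 0: fits
  row 1: fits
  row 2: fits
  row 3: blocked -> lock at row 2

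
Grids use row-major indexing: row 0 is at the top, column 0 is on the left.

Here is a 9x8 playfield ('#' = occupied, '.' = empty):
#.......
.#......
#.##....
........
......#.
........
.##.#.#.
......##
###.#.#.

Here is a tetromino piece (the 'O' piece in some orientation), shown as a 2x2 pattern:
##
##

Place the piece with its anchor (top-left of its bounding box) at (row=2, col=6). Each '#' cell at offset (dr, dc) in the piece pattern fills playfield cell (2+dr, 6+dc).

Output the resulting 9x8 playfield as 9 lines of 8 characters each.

Fill (2+0,6+0) = (2,6)
Fill (2+0,6+1) = (2,7)
Fill (2+1,6+0) = (3,6)
Fill (2+1,6+1) = (3,7)

Answer: #.......
.#......
#.##..##
......##
......#.
........
.##.#.#.
......##
###.#.#.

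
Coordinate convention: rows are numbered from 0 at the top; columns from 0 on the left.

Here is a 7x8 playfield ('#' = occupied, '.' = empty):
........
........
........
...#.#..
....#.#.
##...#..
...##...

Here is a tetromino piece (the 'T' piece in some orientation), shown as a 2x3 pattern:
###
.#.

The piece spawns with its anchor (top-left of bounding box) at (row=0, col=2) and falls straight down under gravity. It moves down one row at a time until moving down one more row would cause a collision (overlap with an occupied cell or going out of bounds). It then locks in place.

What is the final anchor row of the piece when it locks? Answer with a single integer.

Spawn at (row=0, col=2). Try each row:
  row 0: fits
  row 1: fits
  row 2: blocked -> lock at row 1

Answer: 1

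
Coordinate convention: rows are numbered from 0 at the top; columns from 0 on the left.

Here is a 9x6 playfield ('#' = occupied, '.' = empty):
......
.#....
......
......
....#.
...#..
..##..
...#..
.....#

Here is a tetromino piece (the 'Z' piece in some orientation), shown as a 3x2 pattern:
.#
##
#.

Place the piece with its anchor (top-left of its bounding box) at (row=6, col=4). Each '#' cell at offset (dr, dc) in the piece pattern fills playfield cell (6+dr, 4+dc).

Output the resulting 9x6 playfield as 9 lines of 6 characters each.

Answer: ......
.#....
......
......
....#.
...#..
..##.#
...###
....##

Derivation:
Fill (6+0,4+1) = (6,5)
Fill (6+1,4+0) = (7,4)
Fill (6+1,4+1) = (7,5)
Fill (6+2,4+0) = (8,4)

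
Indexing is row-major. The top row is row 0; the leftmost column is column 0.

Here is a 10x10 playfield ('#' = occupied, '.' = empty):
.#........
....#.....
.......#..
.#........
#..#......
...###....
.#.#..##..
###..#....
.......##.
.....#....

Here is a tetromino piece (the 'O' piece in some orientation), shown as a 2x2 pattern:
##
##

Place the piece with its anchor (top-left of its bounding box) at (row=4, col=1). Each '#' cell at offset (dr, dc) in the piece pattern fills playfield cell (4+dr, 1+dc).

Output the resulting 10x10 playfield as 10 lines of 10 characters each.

Fill (4+0,1+0) = (4,1)
Fill (4+0,1+1) = (4,2)
Fill (4+1,1+0) = (5,1)
Fill (4+1,1+1) = (5,2)

Answer: .#........
....#.....
.......#..
.#........
####......
.#####....
.#.#..##..
###..#....
.......##.
.....#....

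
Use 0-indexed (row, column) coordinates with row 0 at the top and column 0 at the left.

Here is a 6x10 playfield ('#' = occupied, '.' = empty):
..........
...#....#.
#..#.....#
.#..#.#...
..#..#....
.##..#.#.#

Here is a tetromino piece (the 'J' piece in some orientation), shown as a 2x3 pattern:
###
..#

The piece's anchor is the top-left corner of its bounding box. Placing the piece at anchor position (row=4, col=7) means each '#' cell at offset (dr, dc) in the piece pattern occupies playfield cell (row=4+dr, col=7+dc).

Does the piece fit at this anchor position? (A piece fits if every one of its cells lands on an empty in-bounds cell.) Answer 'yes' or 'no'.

Answer: no

Derivation:
Check each piece cell at anchor (4, 7):
  offset (0,0) -> (4,7): empty -> OK
  offset (0,1) -> (4,8): empty -> OK
  offset (0,2) -> (4,9): empty -> OK
  offset (1,2) -> (5,9): occupied ('#') -> FAIL
All cells valid: no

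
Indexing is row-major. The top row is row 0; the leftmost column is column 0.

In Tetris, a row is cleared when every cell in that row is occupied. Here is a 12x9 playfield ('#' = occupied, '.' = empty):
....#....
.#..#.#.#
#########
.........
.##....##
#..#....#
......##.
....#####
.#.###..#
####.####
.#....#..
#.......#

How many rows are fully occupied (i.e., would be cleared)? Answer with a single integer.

Answer: 1

Derivation:
Check each row:
  row 0: 8 empty cells -> not full
  row 1: 5 empty cells -> not full
  row 2: 0 empty cells -> FULL (clear)
  row 3: 9 empty cells -> not full
  row 4: 5 empty cells -> not full
  row 5: 6 empty cells -> not full
  row 6: 7 empty cells -> not full
  row 7: 4 empty cells -> not full
  row 8: 4 empty cells -> not full
  row 9: 1 empty cell -> not full
  row 10: 7 empty cells -> not full
  row 11: 7 empty cells -> not full
Total rows cleared: 1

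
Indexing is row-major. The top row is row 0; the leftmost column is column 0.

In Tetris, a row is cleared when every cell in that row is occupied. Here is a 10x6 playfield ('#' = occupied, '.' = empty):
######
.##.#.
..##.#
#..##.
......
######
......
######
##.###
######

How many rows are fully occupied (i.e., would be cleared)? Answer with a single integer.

Check each row:
  row 0: 0 empty cells -> FULL (clear)
  row 1: 3 empty cells -> not full
  row 2: 3 empty cells -> not full
  row 3: 3 empty cells -> not full
  row 4: 6 empty cells -> not full
  row 5: 0 empty cells -> FULL (clear)
  row 6: 6 empty cells -> not full
  row 7: 0 empty cells -> FULL (clear)
  row 8: 1 empty cell -> not full
  row 9: 0 empty cells -> FULL (clear)
Total rows cleared: 4

Answer: 4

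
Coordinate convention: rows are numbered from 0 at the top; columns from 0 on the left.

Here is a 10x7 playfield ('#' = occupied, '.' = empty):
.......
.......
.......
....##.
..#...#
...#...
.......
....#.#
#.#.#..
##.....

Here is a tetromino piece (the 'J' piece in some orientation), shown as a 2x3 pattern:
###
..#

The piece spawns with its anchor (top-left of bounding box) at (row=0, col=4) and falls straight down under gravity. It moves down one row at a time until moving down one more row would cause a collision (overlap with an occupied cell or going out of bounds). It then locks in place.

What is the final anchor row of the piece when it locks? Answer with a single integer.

Spawn at (row=0, col=4). Try each row:
  row 0: fits
  row 1: fits
  row 2: fits
  row 3: blocked -> lock at row 2

Answer: 2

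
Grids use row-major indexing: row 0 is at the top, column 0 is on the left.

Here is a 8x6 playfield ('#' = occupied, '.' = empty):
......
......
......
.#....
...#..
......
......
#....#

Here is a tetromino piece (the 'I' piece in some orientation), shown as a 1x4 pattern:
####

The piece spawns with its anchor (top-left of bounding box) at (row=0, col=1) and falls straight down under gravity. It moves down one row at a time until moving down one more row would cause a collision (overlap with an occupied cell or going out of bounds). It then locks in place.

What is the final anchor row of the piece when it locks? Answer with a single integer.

Answer: 2

Derivation:
Spawn at (row=0, col=1). Try each row:
  row 0: fits
  row 1: fits
  row 2: fits
  row 3: blocked -> lock at row 2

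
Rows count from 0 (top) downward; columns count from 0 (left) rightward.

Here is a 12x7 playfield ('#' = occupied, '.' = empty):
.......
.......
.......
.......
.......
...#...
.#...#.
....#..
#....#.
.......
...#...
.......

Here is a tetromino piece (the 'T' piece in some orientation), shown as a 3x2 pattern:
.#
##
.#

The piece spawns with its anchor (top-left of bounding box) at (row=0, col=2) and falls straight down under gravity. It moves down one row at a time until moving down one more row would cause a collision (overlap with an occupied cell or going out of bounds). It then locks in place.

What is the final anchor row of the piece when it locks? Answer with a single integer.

Spawn at (row=0, col=2). Try each row:
  row 0: fits
  row 1: fits
  row 2: fits
  row 3: blocked -> lock at row 2

Answer: 2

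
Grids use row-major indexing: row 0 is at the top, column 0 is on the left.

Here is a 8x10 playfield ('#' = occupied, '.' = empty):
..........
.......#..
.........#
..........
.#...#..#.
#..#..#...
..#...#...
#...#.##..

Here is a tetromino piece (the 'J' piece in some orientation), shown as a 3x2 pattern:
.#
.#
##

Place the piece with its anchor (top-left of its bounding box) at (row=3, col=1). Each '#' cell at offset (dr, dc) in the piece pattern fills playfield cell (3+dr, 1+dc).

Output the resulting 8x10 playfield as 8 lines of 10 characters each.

Answer: ..........
.......#..
.........#
..#.......
.##..#..#.
####..#...
..#...#...
#...#.##..

Derivation:
Fill (3+0,1+1) = (3,2)
Fill (3+1,1+1) = (4,2)
Fill (3+2,1+0) = (5,1)
Fill (3+2,1+1) = (5,2)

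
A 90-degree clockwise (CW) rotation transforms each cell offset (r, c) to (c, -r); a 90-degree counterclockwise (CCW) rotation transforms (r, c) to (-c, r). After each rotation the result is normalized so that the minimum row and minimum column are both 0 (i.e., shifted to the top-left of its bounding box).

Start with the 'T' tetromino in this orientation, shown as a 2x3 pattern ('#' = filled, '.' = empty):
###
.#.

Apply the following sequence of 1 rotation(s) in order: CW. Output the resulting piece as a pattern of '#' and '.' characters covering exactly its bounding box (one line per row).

Answer: .#
##
.#

Derivation:
Start:
###
.#.
After rotation 1 (CW):
.#
##
.#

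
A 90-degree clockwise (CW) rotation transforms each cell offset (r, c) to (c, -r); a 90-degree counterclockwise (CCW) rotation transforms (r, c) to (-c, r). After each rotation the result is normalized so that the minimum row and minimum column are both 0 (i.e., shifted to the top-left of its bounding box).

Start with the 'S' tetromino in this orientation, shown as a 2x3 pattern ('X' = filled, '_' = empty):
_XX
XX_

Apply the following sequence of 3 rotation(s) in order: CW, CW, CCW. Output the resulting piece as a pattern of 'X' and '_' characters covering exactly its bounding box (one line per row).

Answer: X_
XX
_X

Derivation:
Start:
_XX
XX_
After rotation 1 (CW):
X_
XX
_X
After rotation 2 (CW):
_XX
XX_
After rotation 3 (CCW):
X_
XX
_X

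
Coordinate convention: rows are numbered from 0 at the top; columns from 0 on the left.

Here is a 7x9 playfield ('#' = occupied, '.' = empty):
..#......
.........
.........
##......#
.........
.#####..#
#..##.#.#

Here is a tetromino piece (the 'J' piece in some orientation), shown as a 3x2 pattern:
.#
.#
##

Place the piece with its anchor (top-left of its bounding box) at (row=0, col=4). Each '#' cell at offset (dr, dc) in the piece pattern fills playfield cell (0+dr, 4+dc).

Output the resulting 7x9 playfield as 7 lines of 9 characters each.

Fill (0+0,4+1) = (0,5)
Fill (0+1,4+1) = (1,5)
Fill (0+2,4+0) = (2,4)
Fill (0+2,4+1) = (2,5)

Answer: ..#..#...
.....#...
....##...
##......#
.........
.#####..#
#..##.#.#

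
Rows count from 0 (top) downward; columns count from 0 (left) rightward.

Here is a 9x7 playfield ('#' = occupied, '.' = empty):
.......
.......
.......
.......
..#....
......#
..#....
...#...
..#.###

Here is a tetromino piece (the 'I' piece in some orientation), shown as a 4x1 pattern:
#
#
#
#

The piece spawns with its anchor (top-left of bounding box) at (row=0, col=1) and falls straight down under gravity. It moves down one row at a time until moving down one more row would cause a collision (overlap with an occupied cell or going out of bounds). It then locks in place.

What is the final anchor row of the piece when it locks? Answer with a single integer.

Answer: 5

Derivation:
Spawn at (row=0, col=1). Try each row:
  row 0: fits
  row 1: fits
  row 2: fits
  row 3: fits
  row 4: fits
  row 5: fits
  row 6: blocked -> lock at row 5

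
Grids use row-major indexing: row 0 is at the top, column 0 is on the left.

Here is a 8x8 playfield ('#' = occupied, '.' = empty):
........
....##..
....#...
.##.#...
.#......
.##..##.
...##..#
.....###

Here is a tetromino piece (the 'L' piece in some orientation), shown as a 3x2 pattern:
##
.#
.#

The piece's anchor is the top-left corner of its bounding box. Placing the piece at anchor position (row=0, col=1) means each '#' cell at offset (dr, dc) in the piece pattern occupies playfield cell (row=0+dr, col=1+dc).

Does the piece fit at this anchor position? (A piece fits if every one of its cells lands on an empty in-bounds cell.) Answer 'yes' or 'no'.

Check each piece cell at anchor (0, 1):
  offset (0,0) -> (0,1): empty -> OK
  offset (0,1) -> (0,2): empty -> OK
  offset (1,1) -> (1,2): empty -> OK
  offset (2,1) -> (2,2): empty -> OK
All cells valid: yes

Answer: yes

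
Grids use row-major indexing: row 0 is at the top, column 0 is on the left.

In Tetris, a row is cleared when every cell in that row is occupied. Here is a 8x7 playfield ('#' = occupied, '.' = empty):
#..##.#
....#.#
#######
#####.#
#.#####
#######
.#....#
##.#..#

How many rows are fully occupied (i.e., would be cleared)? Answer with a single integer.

Answer: 2

Derivation:
Check each row:
  row 0: 3 empty cells -> not full
  row 1: 5 empty cells -> not full
  row 2: 0 empty cells -> FULL (clear)
  row 3: 1 empty cell -> not full
  row 4: 1 empty cell -> not full
  row 5: 0 empty cells -> FULL (clear)
  row 6: 5 empty cells -> not full
  row 7: 3 empty cells -> not full
Total rows cleared: 2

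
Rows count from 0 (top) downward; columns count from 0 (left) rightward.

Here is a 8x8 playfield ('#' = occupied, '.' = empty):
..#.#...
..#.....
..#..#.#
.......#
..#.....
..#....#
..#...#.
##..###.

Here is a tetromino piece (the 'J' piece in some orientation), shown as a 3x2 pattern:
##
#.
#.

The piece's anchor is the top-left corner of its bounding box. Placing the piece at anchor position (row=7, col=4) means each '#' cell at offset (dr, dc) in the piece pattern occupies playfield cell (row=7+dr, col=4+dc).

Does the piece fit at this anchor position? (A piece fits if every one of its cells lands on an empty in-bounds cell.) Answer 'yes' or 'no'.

Check each piece cell at anchor (7, 4):
  offset (0,0) -> (7,4): occupied ('#') -> FAIL
  offset (0,1) -> (7,5): occupied ('#') -> FAIL
  offset (1,0) -> (8,4): out of bounds -> FAIL
  offset (2,0) -> (9,4): out of bounds -> FAIL
All cells valid: no

Answer: no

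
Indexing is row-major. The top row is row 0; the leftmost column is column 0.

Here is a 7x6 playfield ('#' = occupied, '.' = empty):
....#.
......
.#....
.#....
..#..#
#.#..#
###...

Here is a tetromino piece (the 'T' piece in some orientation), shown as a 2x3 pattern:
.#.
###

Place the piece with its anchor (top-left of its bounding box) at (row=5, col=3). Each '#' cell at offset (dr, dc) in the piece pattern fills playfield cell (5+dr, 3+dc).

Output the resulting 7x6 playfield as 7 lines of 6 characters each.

Answer: ....#.
......
.#....
.#....
..#..#
#.#.##
######

Derivation:
Fill (5+0,3+1) = (5,4)
Fill (5+1,3+0) = (6,3)
Fill (5+1,3+1) = (6,4)
Fill (5+1,3+2) = (6,5)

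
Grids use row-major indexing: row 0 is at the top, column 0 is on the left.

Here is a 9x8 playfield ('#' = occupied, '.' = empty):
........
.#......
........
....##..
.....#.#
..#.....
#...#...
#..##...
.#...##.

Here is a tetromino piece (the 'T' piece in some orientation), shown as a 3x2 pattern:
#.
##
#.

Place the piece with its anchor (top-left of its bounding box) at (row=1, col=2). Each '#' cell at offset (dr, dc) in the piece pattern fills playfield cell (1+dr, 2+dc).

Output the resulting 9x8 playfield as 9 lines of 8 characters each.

Fill (1+0,2+0) = (1,2)
Fill (1+1,2+0) = (2,2)
Fill (1+1,2+1) = (2,3)
Fill (1+2,2+0) = (3,2)

Answer: ........
.##.....
..##....
..#.##..
.....#.#
..#.....
#...#...
#..##...
.#...##.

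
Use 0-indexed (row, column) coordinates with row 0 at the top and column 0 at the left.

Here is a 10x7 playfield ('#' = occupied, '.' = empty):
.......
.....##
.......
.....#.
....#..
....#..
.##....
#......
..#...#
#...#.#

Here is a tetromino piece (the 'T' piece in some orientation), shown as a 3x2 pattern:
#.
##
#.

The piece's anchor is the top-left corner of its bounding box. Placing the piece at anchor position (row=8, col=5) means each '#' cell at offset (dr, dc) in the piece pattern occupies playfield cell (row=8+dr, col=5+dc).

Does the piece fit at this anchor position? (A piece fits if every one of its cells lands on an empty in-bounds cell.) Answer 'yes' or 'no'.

Check each piece cell at anchor (8, 5):
  offset (0,0) -> (8,5): empty -> OK
  offset (1,0) -> (9,5): empty -> OK
  offset (1,1) -> (9,6): occupied ('#') -> FAIL
  offset (2,0) -> (10,5): out of bounds -> FAIL
All cells valid: no

Answer: no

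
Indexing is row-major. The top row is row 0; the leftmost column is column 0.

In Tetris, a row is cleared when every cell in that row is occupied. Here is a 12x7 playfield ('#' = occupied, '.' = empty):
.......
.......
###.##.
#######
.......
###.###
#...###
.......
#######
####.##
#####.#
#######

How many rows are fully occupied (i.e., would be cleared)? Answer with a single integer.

Check each row:
  row 0: 7 empty cells -> not full
  row 1: 7 empty cells -> not full
  row 2: 2 empty cells -> not full
  row 3: 0 empty cells -> FULL (clear)
  row 4: 7 empty cells -> not full
  row 5: 1 empty cell -> not full
  row 6: 3 empty cells -> not full
  row 7: 7 empty cells -> not full
  row 8: 0 empty cells -> FULL (clear)
  row 9: 1 empty cell -> not full
  row 10: 1 empty cell -> not full
  row 11: 0 empty cells -> FULL (clear)
Total rows cleared: 3

Answer: 3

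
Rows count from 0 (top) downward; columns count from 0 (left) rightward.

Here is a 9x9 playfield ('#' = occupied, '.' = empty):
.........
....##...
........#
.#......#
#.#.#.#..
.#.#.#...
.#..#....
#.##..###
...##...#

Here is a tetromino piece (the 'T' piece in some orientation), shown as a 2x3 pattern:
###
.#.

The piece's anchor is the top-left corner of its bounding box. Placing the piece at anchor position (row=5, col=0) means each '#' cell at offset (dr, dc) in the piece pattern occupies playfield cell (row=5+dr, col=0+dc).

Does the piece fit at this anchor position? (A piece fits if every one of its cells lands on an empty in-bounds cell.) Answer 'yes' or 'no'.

Check each piece cell at anchor (5, 0):
  offset (0,0) -> (5,0): empty -> OK
  offset (0,1) -> (5,1): occupied ('#') -> FAIL
  offset (0,2) -> (5,2): empty -> OK
  offset (1,1) -> (6,1): occupied ('#') -> FAIL
All cells valid: no

Answer: no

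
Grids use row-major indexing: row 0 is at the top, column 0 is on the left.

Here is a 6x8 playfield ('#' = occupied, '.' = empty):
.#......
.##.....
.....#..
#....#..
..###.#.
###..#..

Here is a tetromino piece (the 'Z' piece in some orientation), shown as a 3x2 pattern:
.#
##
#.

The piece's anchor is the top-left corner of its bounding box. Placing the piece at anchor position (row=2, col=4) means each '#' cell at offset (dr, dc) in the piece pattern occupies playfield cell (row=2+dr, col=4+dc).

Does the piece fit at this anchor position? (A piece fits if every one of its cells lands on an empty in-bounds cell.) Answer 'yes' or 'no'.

Check each piece cell at anchor (2, 4):
  offset (0,1) -> (2,5): occupied ('#') -> FAIL
  offset (1,0) -> (3,4): empty -> OK
  offset (1,1) -> (3,5): occupied ('#') -> FAIL
  offset (2,0) -> (4,4): occupied ('#') -> FAIL
All cells valid: no

Answer: no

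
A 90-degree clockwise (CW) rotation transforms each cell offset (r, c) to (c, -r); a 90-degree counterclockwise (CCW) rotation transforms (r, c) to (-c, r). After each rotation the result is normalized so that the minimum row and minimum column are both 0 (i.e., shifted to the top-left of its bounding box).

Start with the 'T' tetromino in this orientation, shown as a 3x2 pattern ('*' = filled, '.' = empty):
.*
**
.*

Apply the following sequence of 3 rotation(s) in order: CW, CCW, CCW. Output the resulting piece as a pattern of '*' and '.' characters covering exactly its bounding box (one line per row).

Start:
.*
**
.*
After rotation 1 (CW):
.*.
***
After rotation 2 (CCW):
.*
**
.*
After rotation 3 (CCW):
***
.*.

Answer: ***
.*.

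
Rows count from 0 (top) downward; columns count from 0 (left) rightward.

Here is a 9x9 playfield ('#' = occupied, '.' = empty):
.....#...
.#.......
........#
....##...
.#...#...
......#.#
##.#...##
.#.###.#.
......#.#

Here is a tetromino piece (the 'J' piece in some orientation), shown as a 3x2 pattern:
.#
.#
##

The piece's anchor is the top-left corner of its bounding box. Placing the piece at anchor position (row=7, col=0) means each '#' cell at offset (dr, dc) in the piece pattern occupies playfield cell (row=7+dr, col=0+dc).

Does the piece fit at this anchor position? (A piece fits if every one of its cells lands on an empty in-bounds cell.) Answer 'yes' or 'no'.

Answer: no

Derivation:
Check each piece cell at anchor (7, 0):
  offset (0,1) -> (7,1): occupied ('#') -> FAIL
  offset (1,1) -> (8,1): empty -> OK
  offset (2,0) -> (9,0): out of bounds -> FAIL
  offset (2,1) -> (9,1): out of bounds -> FAIL
All cells valid: no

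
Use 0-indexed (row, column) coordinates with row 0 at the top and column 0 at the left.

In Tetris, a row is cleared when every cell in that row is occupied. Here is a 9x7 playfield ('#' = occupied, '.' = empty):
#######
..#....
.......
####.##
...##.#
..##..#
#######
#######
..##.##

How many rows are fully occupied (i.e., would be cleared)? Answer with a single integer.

Answer: 3

Derivation:
Check each row:
  row 0: 0 empty cells -> FULL (clear)
  row 1: 6 empty cells -> not full
  row 2: 7 empty cells -> not full
  row 3: 1 empty cell -> not full
  row 4: 4 empty cells -> not full
  row 5: 4 empty cells -> not full
  row 6: 0 empty cells -> FULL (clear)
  row 7: 0 empty cells -> FULL (clear)
  row 8: 3 empty cells -> not full
Total rows cleared: 3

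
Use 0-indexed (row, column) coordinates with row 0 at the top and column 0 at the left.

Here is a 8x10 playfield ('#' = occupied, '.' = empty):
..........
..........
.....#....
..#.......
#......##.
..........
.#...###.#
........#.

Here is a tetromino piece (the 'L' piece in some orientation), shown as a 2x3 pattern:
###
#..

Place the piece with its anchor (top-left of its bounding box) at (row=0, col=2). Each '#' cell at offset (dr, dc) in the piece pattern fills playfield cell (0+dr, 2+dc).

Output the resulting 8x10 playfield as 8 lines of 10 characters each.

Fill (0+0,2+0) = (0,2)
Fill (0+0,2+1) = (0,3)
Fill (0+0,2+2) = (0,4)
Fill (0+1,2+0) = (1,2)

Answer: ..###.....
..#.......
.....#....
..#.......
#......##.
..........
.#...###.#
........#.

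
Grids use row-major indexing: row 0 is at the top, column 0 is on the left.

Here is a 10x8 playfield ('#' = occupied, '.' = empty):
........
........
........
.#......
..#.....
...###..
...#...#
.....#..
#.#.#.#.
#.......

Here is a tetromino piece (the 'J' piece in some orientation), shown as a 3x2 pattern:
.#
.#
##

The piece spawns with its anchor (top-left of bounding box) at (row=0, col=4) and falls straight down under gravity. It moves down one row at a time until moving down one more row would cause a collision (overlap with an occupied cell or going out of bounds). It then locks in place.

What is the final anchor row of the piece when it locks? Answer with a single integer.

Answer: 2

Derivation:
Spawn at (row=0, col=4). Try each row:
  row 0: fits
  row 1: fits
  row 2: fits
  row 3: blocked -> lock at row 2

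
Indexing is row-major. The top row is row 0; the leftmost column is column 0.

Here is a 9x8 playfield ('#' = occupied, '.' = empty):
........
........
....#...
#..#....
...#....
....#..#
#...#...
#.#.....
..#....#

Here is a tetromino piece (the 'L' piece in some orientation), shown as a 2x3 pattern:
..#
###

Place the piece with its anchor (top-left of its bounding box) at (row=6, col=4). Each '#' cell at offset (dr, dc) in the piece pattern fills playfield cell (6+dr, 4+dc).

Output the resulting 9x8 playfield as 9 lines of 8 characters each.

Fill (6+0,4+2) = (6,6)
Fill (6+1,4+0) = (7,4)
Fill (6+1,4+1) = (7,5)
Fill (6+1,4+2) = (7,6)

Answer: ........
........
....#...
#..#....
...#....
....#..#
#...#.#.
#.#.###.
..#....#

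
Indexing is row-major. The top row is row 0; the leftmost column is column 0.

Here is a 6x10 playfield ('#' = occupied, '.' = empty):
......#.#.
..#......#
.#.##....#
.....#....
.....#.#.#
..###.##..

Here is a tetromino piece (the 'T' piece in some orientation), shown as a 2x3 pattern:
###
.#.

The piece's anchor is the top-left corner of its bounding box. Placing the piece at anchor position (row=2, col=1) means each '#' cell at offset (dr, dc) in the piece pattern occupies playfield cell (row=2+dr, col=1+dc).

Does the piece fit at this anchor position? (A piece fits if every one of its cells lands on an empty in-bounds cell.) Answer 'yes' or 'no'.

Check each piece cell at anchor (2, 1):
  offset (0,0) -> (2,1): occupied ('#') -> FAIL
  offset (0,1) -> (2,2): empty -> OK
  offset (0,2) -> (2,3): occupied ('#') -> FAIL
  offset (1,1) -> (3,2): empty -> OK
All cells valid: no

Answer: no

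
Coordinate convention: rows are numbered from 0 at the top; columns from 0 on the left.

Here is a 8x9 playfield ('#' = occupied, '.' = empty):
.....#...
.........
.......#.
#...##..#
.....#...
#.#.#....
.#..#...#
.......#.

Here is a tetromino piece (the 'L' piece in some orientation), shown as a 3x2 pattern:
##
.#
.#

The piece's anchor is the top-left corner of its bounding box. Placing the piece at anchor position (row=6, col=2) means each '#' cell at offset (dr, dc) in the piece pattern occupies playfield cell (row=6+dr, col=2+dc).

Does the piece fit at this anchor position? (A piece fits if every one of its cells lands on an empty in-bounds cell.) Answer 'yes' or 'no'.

Check each piece cell at anchor (6, 2):
  offset (0,0) -> (6,2): empty -> OK
  offset (0,1) -> (6,3): empty -> OK
  offset (1,1) -> (7,3): empty -> OK
  offset (2,1) -> (8,3): out of bounds -> FAIL
All cells valid: no

Answer: no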